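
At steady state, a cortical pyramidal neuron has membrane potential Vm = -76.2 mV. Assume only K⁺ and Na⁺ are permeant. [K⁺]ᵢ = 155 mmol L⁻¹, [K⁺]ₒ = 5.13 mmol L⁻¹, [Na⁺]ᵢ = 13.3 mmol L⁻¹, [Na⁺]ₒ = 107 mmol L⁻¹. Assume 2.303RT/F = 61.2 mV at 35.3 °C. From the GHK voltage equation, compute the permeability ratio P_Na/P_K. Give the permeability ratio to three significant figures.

Let α = P_Na/P_K. GHK: Vm = 61.2·log₁₀[(Kₒ + α·Naₒ)/(Kᵢ + α·Naᵢ)].
10^(Vm/61.2) = 10^(-76.2/61.2) = 0.056872
So 0.056872·(Kᵢ + α·Naᵢ) = Kₒ + α·Naₒ → α = (0.056872·155.0 − 5.13) / (107.0 − 0.056872·13.3)
α = (8.815 − 5.13) / (107.0 − 0.7564) = 3.685/106.2 = 0.03469

0.0347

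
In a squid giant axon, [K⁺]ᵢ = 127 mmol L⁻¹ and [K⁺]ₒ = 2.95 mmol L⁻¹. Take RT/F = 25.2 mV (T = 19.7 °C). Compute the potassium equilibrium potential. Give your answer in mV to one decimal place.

E = (25.2/z) · ln([K⁺]_out/[K⁺]_in) with z = +1.
= (25.2/1) · ln(2.95/127) = 25.20 · ln(0.02323)
= 25.20 · (-3.7624) = -94.81 mV

-94.8 mV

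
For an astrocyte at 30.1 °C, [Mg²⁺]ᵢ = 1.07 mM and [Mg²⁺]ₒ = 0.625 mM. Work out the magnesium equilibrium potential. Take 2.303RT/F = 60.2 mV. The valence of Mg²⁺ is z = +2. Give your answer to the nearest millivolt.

E = (60.2/z) · log₁₀([Mg²⁺]_out/[Mg²⁺]_in) with z = +2.
= (60.2/2) · log₁₀(0.625/1.07) = 30.10 · log₁₀(0.5841)
= 30.10 · (-0.2335) = -7.03 mV

-7 mV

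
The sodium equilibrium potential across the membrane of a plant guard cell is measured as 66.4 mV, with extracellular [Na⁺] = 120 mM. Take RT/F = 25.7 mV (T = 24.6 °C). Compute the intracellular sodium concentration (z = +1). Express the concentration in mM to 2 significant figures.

Nernst: E = (25.7/1) · ln([out]/[in]), so ln([out]/[in]) = 66.4 × 1 / 25.7 = 2.5837.
[out]/[in] = e^(2.5837) = 13.25.
[in] = 120 / 13.25 = 9.06 mM.

9.1 mM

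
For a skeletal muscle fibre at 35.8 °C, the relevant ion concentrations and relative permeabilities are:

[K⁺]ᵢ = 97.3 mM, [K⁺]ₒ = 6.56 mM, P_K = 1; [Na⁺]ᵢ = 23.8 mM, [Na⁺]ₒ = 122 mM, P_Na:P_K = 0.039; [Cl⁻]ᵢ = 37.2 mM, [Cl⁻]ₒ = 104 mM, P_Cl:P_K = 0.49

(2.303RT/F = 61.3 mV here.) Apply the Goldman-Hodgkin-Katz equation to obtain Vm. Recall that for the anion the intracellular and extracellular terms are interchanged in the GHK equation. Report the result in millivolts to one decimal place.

Vm = 61.3 · log₁₀[(Σ P·[cation]ₒ + Σ P·[anion]ᵢ) / (Σ P·[cation]ᵢ + Σ P·[anion]ₒ)]
Numerator = 1×6.56 + 0.039×122 + 0.49×37.2 = 29.55
Denominator = 1×97.3 + 0.039×23.8 + 0.49×104 = 149.2
Vm = 61.3 · log₁₀(0.19805) = 61.3 × (-0.7032) = -43.11 mV

-43.1 mV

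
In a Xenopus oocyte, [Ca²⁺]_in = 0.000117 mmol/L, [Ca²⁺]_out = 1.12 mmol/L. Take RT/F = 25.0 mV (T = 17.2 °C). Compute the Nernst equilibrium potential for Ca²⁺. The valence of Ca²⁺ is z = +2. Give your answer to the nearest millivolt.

115 mV

E = (25.0/z) · ln([Ca²⁺]_out/[Ca²⁺]_in) with z = +2.
= (25.0/2) · ln(1.12/0.000117) = 12.50 · ln(9573)
= 12.50 · (9.1667) = 114.58 mV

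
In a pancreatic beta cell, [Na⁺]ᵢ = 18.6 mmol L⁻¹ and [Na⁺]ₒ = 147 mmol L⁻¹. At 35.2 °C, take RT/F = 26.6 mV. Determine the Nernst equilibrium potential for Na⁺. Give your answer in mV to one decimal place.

55.0 mV

E = (26.6/z) · ln([Na⁺]_out/[Na⁺]_in) with z = +1.
= (26.6/1) · ln(147/18.6) = 26.60 · ln(7.903)
= 26.60 · (2.0673) = 54.99 mV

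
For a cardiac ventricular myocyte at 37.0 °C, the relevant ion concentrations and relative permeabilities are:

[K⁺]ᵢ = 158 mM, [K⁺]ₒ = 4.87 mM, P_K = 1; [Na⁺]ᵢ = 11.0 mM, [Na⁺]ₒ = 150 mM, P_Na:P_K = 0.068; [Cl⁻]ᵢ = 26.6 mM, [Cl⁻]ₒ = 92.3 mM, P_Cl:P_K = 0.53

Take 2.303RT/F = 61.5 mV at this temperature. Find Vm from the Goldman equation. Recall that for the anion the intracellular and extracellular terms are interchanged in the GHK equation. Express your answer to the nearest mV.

Vm = 61.5 · log₁₀[(Σ P·[cation]ₒ + Σ P·[anion]ᵢ) / (Σ P·[cation]ᵢ + Σ P·[anion]ₒ)]
Numerator = 1×4.87 + 0.068×150 + 0.53×26.6 = 29.17
Denominator = 1×158 + 0.068×11.0 + 0.53×92.3 = 207.7
Vm = 61.5 · log₁₀(0.14046) = 61.5 × (-0.8525) = -52.43 mV

-52 mV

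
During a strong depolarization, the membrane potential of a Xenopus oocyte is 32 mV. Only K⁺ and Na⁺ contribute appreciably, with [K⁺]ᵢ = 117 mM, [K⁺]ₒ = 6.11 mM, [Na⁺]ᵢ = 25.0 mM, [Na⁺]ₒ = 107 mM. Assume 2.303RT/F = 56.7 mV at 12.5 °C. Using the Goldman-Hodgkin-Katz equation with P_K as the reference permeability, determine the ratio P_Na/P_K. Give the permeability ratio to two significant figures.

Let α = P_Na/P_K. GHK: Vm = 56.7·log₁₀[(Kₒ + α·Naₒ)/(Kᵢ + α·Naᵢ)].
10^(Vm/56.7) = 10^(32.0/56.7) = 3.6675
So 3.6675·(Kᵢ + α·Naᵢ) = Kₒ + α·Naₒ → α = (3.6675·117.0 − 6.11) / (107.0 − 3.6675·25.0)
α = (429.1 − 6.11) / (107.0 − 91.69) = 423/15.31 = 27.63

28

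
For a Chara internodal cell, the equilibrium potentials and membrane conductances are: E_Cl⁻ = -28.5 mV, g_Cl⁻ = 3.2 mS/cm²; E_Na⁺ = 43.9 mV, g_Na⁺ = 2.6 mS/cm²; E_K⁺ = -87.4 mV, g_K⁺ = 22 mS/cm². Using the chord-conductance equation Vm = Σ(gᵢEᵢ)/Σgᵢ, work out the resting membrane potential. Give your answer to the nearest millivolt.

-68 mV

Σ gᵢEᵢ = 3.2·(-28.5) + 2.6·(43.9) + 22·(-87.4) = -1899.86
Σ gᵢ = 3.2 + 2.6 + 22 = 27.8
Vm = -1899.86 / 27.8 = -68.34 mV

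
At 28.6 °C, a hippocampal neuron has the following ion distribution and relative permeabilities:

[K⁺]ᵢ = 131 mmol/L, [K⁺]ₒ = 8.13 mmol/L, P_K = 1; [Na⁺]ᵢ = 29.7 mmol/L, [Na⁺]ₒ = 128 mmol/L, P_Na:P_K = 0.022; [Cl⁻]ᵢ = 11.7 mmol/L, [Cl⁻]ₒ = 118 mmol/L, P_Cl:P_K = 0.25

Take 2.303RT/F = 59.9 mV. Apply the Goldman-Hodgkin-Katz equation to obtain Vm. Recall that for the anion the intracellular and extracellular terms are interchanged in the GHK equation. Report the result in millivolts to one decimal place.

-63.8 mV

Vm = 59.9 · log₁₀[(Σ P·[cation]ₒ + Σ P·[anion]ᵢ) / (Σ P·[cation]ᵢ + Σ P·[anion]ₒ)]
Numerator = 1×8.13 + 0.022×128 + 0.25×11.7 = 13.87
Denominator = 1×131 + 0.022×29.7 + 0.25×118 = 161.2
Vm = 59.9 · log₁₀(0.086073) = 59.9 × (-1.0651) = -63.80 mV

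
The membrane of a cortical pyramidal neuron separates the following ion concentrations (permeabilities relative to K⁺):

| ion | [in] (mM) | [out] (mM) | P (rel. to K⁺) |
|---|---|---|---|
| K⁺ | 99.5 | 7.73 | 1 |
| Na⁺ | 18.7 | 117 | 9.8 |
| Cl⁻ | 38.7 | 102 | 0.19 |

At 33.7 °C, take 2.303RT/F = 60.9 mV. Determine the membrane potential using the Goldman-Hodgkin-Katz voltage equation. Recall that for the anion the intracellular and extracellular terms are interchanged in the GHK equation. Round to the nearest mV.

36 mV

Vm = 60.9 · log₁₀[(Σ P·[cation]ₒ + Σ P·[anion]ᵢ) / (Σ P·[cation]ᵢ + Σ P·[anion]ₒ)]
Numerator = 1×7.73 + 9.8×117 + 0.19×38.7 = 1162
Denominator = 1×99.5 + 9.8×18.7 + 0.19×102 = 302.1
Vm = 60.9 · log₁₀(3.8449) = 60.9 × (0.5849) = 35.62 mV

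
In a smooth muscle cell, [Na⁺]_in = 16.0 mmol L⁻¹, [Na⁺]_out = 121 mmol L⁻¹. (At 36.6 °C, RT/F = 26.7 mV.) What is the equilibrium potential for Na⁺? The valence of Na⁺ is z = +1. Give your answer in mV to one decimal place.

54.0 mV

E = (26.7/z) · ln([Na⁺]_out/[Na⁺]_in) with z = +1.
= (26.7/1) · ln(121/16.0) = 26.70 · ln(7.562)
= 26.70 · (2.0232) = 54.02 mV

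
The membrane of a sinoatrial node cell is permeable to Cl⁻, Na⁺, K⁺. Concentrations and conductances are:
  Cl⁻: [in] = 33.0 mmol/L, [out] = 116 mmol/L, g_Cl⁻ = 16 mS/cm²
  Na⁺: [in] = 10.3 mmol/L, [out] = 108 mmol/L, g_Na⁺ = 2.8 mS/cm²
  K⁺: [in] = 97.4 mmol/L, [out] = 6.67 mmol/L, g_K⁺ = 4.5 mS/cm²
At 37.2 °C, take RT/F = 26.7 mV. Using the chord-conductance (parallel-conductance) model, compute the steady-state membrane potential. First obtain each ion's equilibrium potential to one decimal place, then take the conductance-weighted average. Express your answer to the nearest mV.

E_Cl⁻ = (26.7/-1)·ln(116/33.0) = -33.6 mV
E_Na⁺ = (26.7/1)·ln(108/10.3) = 62.7 mV
E_K⁺ = (26.7/1)·ln(6.67/97.4) = -71.6 mV
Vm = (Σ gᵢEᵢ)/(Σ gᵢ) = (16·-33.6 + 2.8·62.7 + 4.5·-71.6) / (16 + 2.8 + 4.5)
= -684.24 / 23.3 = -29.37 mV

-29 mV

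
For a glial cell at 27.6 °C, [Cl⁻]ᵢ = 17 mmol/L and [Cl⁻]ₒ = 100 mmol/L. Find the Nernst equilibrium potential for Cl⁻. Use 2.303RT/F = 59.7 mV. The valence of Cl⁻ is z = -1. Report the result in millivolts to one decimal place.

-45.9 mV

E = (59.7/z) · log₁₀([Cl⁻]_out/[Cl⁻]_in) with z = -1.
For an anion, dividing by z = -1 reverses the sign.
= (59.7/-1) · log₁₀(100/17) = -59.70 · log₁₀(5.882)
= -59.70 · (0.7696) = -45.94 mV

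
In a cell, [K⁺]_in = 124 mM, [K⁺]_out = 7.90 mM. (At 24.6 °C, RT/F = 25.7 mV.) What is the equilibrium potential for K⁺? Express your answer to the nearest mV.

-71 mV

E = (25.7/z) · ln([K⁺]_out/[K⁺]_in) with z = +1.
= (25.7/1) · ln(7.90/124) = 25.70 · ln(0.06371)
= 25.70 · (-2.7534) = -70.76 mV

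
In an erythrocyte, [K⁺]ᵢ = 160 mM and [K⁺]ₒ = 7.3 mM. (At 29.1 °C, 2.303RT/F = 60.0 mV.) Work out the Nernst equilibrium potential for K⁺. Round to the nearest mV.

E = (60.0/z) · log₁₀([K⁺]_out/[K⁺]_in) with z = +1.
= (60.0/1) · log₁₀(7.3/160) = 60.00 · log₁₀(0.04562)
= 60.00 · (-1.3408) = -80.45 mV

-80 mV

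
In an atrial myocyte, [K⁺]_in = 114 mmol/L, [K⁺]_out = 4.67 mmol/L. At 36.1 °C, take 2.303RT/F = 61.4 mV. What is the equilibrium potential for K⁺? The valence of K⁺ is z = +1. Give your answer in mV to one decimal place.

E = (61.4/z) · log₁₀([K⁺]_out/[K⁺]_in) with z = +1.
= (61.4/1) · log₁₀(4.67/114) = 61.40 · log₁₀(0.04096)
= 61.40 · (-1.3876) = -85.20 mV

-85.2 mV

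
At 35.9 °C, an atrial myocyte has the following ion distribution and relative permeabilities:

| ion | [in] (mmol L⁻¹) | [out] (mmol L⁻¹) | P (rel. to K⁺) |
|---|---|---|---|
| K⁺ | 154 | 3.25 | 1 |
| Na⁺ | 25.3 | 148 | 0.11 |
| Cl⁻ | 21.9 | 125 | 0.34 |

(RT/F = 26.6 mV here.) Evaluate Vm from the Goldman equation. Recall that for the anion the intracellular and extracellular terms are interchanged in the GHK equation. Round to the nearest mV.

-53 mV

Vm = 26.6 · ln[(Σ P·[cation]ₒ + Σ P·[anion]ᵢ) / (Σ P·[cation]ᵢ + Σ P·[anion]ₒ)]
Numerator = 1×3.25 + 0.11×148 + 0.34×21.9 = 26.98
Denominator = 1×154 + 0.11×25.3 + 0.34×125 = 199.3
Vm = 26.6 · ln(0.13537) = 26.6 × (-1.9998) = -53.19 mV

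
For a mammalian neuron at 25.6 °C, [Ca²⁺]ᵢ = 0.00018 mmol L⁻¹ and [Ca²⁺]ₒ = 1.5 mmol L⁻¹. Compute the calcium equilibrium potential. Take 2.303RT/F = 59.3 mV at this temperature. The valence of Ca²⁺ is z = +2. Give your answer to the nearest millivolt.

E = (59.3/z) · log₁₀([Ca²⁺]_out/[Ca²⁺]_in) with z = +2.
= (59.3/2) · log₁₀(1.5/0.00018) = 29.65 · log₁₀(8333)
= 29.65 · (3.9208) = 116.25 mV

116 mV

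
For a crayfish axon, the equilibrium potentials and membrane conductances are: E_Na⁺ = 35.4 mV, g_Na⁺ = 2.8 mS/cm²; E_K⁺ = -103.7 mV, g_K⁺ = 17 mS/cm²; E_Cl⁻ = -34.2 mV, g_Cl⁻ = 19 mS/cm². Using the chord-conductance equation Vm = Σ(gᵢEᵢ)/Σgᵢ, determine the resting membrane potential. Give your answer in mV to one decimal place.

-59.6 mV

Σ gᵢEᵢ = 2.8·(35.4) + 17·(-103.7) + 19·(-34.2) = -2313.58
Σ gᵢ = 2.8 + 17 + 19 = 38.8
Vm = -2313.58 / 38.8 = -59.63 mV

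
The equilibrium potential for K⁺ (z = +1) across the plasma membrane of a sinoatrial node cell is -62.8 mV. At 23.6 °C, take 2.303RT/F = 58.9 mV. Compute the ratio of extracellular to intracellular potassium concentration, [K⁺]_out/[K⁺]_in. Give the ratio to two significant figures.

log₁₀([out]/[in]) = E·z/(58.9) = -62.8 × 1 / 58.9 = -1.0662
[out]/[in] = 10^(-1.0662) = 0.08586

0.086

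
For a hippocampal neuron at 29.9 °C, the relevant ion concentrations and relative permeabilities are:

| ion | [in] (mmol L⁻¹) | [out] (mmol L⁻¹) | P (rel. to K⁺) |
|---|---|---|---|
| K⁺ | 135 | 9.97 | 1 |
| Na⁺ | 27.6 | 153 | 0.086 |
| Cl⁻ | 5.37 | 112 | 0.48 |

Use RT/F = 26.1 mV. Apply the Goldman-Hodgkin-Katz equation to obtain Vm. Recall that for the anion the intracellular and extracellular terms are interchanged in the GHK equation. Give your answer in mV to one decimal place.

-52.4 mV

Vm = 26.1 · ln[(Σ P·[cation]ₒ + Σ P·[anion]ᵢ) / (Σ P·[cation]ᵢ + Σ P·[anion]ₒ)]
Numerator = 1×9.97 + 0.086×153 + 0.48×5.37 = 25.71
Denominator = 1×135 + 0.086×27.6 + 0.48×112 = 191.1
Vm = 26.1 · ln(0.13449) = 26.1 × (-2.0063) = -52.36 mV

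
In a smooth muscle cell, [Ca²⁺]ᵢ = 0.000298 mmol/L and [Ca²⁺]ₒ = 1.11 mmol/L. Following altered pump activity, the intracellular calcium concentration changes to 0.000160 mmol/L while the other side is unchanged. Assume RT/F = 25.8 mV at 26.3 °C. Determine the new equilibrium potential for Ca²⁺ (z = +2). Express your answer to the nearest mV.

After the shift: [Ca²⁺]_out = 1.11, [Ca²⁺]_in = 0.000160 mmol/L.
E_new = (25.8/2)·ln(1.11/0.000160) = 12.90 · (8.8447) = 114.10 mV

114 mV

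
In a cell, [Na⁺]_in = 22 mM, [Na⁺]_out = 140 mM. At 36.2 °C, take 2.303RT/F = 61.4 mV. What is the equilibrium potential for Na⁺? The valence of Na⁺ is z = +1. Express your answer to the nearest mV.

49 mV

E = (61.4/z) · log₁₀([Na⁺]_out/[Na⁺]_in) with z = +1.
= (61.4/1) · log₁₀(140/22) = 61.40 · log₁₀(6.364)
= 61.40 · (0.8037) = 49.35 mV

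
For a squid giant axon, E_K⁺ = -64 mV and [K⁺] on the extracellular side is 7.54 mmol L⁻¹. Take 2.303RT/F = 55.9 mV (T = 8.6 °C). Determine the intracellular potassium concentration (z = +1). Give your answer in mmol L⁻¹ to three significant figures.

105 mmol L⁻¹

Nernst: E = (55.9/1) · log₁₀([out]/[in]), so log₁₀([out]/[in]) = -64.0 × 1 / 55.9 = -1.1449.
[out]/[in] = 10^(-1.1449) = 0.07163.
[in] = 7.54 / 0.07163 = 105.3 mmol L⁻¹.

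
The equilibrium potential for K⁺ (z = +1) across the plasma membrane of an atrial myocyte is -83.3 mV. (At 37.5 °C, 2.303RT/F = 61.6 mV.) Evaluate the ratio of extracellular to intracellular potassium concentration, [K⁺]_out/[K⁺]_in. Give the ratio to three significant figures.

log₁₀([out]/[in]) = E·z/(61.6) = -83.3 × 1 / 61.6 = -1.3523
[out]/[in] = 10^(-1.3523) = 0.04444

0.0444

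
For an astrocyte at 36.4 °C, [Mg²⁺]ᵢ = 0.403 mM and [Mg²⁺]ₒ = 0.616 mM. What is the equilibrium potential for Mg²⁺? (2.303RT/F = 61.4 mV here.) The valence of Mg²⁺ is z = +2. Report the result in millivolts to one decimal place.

5.7 mV

E = (61.4/z) · log₁₀([Mg²⁺]_out/[Mg²⁺]_in) with z = +2.
= (61.4/2) · log₁₀(0.616/0.403) = 30.70 · log₁₀(1.529)
= 30.70 · (0.1843) = 5.66 mV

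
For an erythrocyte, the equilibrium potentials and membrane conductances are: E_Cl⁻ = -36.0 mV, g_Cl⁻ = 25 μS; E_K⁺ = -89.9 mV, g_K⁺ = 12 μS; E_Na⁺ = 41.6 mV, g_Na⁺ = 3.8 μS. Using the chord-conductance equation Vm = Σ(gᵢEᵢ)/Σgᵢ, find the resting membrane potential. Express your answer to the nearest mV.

Σ gᵢEᵢ = 25·(-36.0) + 12·(-89.9) + 3.8·(41.6) = -1820.72
Σ gᵢ = 25 + 12 + 3.8 = 40.8
Vm = -1820.72 / 40.8 = -44.63 mV

-45 mV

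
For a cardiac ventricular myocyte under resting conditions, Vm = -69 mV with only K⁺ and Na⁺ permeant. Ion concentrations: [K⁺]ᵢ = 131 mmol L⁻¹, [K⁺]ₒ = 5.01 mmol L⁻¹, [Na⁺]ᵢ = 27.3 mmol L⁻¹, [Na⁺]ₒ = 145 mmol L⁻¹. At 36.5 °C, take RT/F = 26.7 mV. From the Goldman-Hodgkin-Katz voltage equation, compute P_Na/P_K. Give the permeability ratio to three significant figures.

0.0341

Let α = P_Na/P_K. GHK: Vm = 26.7·ln[(Kₒ + α·Naₒ)/(Kᵢ + α·Naᵢ)].
e^(Vm/26.7) = e^(-69.0/26.7) = 0.075451
So 0.075451·(Kᵢ + α·Naᵢ) = Kₒ + α·Naₒ → α = (0.075451·131.0 − 5.01) / (145.0 − 0.075451·27.3)
α = (9.884 − 5.01) / (145.0 − 2.06) = 4.874/142.9 = 0.0341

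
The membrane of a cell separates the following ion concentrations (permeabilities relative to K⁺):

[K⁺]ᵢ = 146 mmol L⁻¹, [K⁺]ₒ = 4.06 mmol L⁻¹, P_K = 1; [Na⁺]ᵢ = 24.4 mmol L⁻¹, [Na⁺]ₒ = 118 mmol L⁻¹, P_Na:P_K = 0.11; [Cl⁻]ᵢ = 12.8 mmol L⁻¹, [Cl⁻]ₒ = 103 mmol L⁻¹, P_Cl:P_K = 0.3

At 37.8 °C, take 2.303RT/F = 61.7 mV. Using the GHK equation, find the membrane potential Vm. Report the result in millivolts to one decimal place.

Vm = 61.7 · log₁₀[(Σ P·[cation]ₒ + Σ P·[anion]ᵢ) / (Σ P·[cation]ᵢ + Σ P·[anion]ₒ)]
Numerator = 1×4.06 + 0.11×118 + 0.3×12.8 = 20.88
Denominator = 1×146 + 0.11×24.4 + 0.3×103 = 179.6
Vm = 61.7 · log₁₀(0.11627) = 61.7 × (-0.9345) = -57.66 mV

-57.7 mV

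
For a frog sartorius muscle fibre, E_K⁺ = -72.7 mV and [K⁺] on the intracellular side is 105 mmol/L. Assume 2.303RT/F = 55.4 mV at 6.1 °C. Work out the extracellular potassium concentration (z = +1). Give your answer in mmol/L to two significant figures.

Nernst: E = (55.4/1) · log₁₀([out]/[in]), so log₁₀([out]/[in]) = -72.7 × 1 / 55.4 = -1.3123.
[out]/[in] = 10^(-1.3123) = 0.04872.
[out] = 0.04872 × 105 = 5.116 mmol/L.

5.1 mmol/L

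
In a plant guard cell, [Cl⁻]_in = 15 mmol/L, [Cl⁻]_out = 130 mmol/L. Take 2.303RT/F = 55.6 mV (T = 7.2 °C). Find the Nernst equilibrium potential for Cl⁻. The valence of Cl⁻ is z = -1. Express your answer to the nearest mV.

-52 mV

E = (55.6/z) · log₁₀([Cl⁻]_out/[Cl⁻]_in) with z = -1.
For an anion, dividing by z = -1 reverses the sign.
= (55.6/-1) · log₁₀(130/15) = -55.60 · log₁₀(8.667)
= -55.60 · (0.9379) = -52.14 mV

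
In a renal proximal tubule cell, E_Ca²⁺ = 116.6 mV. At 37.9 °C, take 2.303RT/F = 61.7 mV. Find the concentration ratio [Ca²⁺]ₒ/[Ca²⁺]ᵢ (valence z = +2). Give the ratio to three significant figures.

6020

log₁₀([out]/[in]) = E·z/(61.7) = 116.6 × 2 / 61.7 = 3.7796
[out]/[in] = 10^(3.7796) = 6020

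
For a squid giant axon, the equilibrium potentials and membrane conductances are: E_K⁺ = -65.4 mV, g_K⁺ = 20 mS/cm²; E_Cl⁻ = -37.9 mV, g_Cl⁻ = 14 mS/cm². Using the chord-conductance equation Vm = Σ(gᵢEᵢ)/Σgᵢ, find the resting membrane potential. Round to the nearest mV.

-54 mV

Σ gᵢEᵢ = 20·(-65.4) + 14·(-37.9) = -1838.60
Σ gᵢ = 20 + 14 = 34
Vm = -1838.60 / 34 = -54.08 mV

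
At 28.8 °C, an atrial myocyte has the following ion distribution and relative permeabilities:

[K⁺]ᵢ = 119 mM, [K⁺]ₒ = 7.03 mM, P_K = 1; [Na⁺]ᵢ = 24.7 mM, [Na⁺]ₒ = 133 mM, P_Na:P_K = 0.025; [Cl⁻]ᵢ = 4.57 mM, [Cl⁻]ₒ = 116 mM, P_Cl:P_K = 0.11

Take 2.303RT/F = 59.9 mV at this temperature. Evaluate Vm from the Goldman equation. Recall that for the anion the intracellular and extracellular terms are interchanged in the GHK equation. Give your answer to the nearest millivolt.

-65 mV

Vm = 59.9 · log₁₀[(Σ P·[cation]ₒ + Σ P·[anion]ᵢ) / (Σ P·[cation]ᵢ + Σ P·[anion]ₒ)]
Numerator = 1×7.03 + 0.025×133 + 0.11×4.57 = 10.86
Denominator = 1×119 + 0.025×24.7 + 0.11×116 = 132.4
Vm = 59.9 · log₁₀(0.082021) = 59.9 × (-1.0861) = -65.06 mV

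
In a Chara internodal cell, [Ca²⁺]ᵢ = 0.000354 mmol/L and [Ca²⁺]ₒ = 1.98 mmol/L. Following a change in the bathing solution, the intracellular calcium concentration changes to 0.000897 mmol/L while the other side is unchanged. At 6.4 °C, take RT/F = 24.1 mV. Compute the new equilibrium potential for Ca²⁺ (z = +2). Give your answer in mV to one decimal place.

92.8 mV

After the shift: [Ca²⁺]_out = 1.98, [Ca²⁺]_in = 0.000897 mmol/L.
E_new = (24.1/2)·ln(1.98/0.000897) = 12.05 · (7.6996) = 92.78 mV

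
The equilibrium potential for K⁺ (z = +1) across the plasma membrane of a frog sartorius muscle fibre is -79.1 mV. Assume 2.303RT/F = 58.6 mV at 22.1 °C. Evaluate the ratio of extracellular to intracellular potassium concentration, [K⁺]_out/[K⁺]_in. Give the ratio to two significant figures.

0.045

log₁₀([out]/[in]) = E·z/(58.6) = -79.1 × 1 / 58.6 = -1.3498
[out]/[in] = 10^(-1.3498) = 0.04469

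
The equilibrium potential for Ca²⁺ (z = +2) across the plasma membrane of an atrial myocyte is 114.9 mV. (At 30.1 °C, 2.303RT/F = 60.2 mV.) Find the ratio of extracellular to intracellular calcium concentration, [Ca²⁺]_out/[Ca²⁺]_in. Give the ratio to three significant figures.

log₁₀([out]/[in]) = E·z/(60.2) = 114.9 × 2 / 60.2 = 3.8173
[out]/[in] = 10^(3.8173) = 6566

6570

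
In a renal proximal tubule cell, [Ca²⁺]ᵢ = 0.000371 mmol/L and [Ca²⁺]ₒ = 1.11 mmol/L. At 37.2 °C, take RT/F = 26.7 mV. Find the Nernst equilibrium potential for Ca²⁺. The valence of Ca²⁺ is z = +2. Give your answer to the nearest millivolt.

107 mV

E = (26.7/z) · ln([Ca²⁺]_out/[Ca²⁺]_in) with z = +2.
= (26.7/2) · ln(1.11/0.000371) = 13.35 · ln(2992)
= 13.35 · (8.0037) = 106.85 mV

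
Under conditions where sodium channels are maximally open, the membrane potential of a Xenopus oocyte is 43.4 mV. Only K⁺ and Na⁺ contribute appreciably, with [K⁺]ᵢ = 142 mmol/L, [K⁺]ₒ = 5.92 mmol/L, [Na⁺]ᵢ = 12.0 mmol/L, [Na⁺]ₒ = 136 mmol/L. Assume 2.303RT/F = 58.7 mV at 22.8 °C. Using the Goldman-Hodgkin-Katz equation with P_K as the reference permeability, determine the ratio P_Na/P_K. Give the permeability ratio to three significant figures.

Let α = P_Na/P_K. GHK: Vm = 58.7·log₁₀[(Kₒ + α·Naₒ)/(Kᵢ + α·Naᵢ)].
10^(Vm/58.7) = 10^(43.4/58.7) = 5.4872
So 5.4872·(Kᵢ + α·Naᵢ) = Kₒ + α·Naₒ → α = (5.4872·142.0 − 5.92) / (136.0 − 5.4872·12.0)
α = (779.2 − 5.92) / (136.0 − 65.85) = 773.3/70.15 = 11.02

11.0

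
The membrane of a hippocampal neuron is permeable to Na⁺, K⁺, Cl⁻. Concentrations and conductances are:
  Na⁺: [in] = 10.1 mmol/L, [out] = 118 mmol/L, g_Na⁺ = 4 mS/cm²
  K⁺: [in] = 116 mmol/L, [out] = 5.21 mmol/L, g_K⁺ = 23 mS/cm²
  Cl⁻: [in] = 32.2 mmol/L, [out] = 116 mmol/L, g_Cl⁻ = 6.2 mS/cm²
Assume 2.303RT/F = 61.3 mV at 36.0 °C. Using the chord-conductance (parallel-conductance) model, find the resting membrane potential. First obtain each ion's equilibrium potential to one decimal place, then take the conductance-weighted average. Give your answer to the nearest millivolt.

-56 mV

E_Na⁺ = (61.3/1)·log₁₀(118/10.1) = 65.4 mV
E_K⁺ = (61.3/1)·log₁₀(5.21/116) = -82.6 mV
E_Cl⁻ = (61.3/-1)·log₁₀(116/32.2) = -34.1 mV
Vm = (Σ gᵢEᵢ)/(Σ gᵢ) = (4·65.4 + 23·-82.6 + 6.2·-34.1) / (4 + 23 + 6.2)
= -1849.62 / 33.2 = -55.71 mV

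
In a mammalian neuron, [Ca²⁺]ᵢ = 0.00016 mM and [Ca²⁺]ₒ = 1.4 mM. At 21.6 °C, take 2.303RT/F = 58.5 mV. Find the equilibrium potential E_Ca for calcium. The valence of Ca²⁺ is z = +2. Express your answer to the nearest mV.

115 mV

E = (58.5/z) · log₁₀([Ca²⁺]_out/[Ca²⁺]_in) with z = +2.
= (58.5/2) · log₁₀(1.4/0.00016) = 29.25 · log₁₀(8750)
= 29.25 · (3.9420) = 115.30 mV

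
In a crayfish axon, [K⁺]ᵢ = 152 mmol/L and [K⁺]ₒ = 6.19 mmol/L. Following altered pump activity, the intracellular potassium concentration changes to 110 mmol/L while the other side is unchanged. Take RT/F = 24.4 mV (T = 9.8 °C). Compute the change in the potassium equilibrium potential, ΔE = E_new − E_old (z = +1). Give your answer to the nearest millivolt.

E_old = (24.4/1)·ln(6.19/152) = -78.10 mV
E_new = (24.4/1)·ln(6.19/110) = -70.21 mV
ΔE = -70.21 − (-78.10) = 7.89 mV

8 mV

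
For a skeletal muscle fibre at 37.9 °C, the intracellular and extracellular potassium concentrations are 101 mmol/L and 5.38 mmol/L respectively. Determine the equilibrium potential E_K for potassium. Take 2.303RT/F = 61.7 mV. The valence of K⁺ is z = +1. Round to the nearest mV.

-79 mV

E = (61.7/z) · log₁₀([K⁺]_out/[K⁺]_in) with z = +1.
= (61.7/1) · log₁₀(5.38/101) = 61.70 · log₁₀(0.05327)
= 61.70 · (-1.2735) = -78.58 mV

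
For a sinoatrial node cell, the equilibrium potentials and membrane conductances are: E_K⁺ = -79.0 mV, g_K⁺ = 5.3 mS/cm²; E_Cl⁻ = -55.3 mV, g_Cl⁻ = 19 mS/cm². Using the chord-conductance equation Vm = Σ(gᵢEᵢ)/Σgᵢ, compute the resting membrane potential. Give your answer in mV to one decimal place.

Σ gᵢEᵢ = 5.3·(-79.0) + 19·(-55.3) = -1469.40
Σ gᵢ = 5.3 + 19 = 24.3
Vm = -1469.40 / 24.3 = -60.47 mV

-60.5 mV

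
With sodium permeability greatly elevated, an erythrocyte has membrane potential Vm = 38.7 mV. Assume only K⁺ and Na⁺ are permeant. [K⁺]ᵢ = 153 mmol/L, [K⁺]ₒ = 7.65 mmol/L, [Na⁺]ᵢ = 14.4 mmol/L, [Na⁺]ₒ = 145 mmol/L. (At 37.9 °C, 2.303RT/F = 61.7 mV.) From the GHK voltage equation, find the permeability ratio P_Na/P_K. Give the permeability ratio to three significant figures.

Let α = P_Na/P_K. GHK: Vm = 61.7·log₁₀[(Kₒ + α·Naₒ)/(Kᵢ + α·Naᵢ)].
10^(Vm/61.7) = 10^(38.7/61.7) = 4.2387
So 4.2387·(Kᵢ + α·Naᵢ) = Kₒ + α·Naₒ → α = (4.2387·153.0 − 7.65) / (145.0 − 4.2387·14.4)
α = (648.5 − 7.65) / (145.0 − 61.04) = 640.9/83.96 = 7.633

7.63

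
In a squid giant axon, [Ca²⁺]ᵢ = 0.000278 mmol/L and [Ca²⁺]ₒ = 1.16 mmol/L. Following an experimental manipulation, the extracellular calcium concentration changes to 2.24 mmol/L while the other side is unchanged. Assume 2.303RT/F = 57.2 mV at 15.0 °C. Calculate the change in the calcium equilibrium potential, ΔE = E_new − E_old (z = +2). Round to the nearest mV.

E_old = (57.2/2)·log₁₀(1.16/0.000278) = 103.54 mV
E_new = (57.2/2)·log₁₀(2.24/0.000278) = 111.72 mV
ΔE = 111.72 − (103.54) = 8.17 mV

8 mV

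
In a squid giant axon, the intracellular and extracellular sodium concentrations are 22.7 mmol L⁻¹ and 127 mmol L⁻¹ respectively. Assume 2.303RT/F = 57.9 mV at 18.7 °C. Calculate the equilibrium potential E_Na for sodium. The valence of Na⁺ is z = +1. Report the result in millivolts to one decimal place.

E = (57.9/z) · log₁₀([Na⁺]_out/[Na⁺]_in) with z = +1.
= (57.9/1) · log₁₀(127/22.7) = 57.90 · log₁₀(5.595)
= 57.90 · (0.7478) = 43.30 mV

43.3 mV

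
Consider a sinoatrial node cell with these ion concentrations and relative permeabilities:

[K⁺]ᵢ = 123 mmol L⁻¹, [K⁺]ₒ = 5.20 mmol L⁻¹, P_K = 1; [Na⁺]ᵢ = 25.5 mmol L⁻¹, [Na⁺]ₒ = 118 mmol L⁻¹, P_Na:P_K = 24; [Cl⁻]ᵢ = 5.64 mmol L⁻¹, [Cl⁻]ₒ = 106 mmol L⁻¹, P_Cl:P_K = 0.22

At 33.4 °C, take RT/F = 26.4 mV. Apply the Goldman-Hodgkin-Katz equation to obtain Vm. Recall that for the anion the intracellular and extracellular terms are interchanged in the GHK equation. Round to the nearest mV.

35 mV

Vm = 26.4 · ln[(Σ P·[cation]ₒ + Σ P·[anion]ᵢ) / (Σ P·[cation]ᵢ + Σ P·[anion]ₒ)]
Numerator = 1×5.20 + 24×118 + 0.22×5.64 = 2838
Denominator = 1×123 + 24×25.5 + 0.22×106 = 758.3
Vm = 26.4 · ln(3.7431) = 26.4 × (1.3199) = 34.85 mV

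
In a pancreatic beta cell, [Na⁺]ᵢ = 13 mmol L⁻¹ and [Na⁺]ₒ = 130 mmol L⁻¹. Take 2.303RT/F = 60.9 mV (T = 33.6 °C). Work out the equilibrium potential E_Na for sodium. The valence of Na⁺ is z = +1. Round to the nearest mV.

E = (60.9/z) · log₁₀([Na⁺]_out/[Na⁺]_in) with z = +1.
= (60.9/1) · log₁₀(130/13) = 60.90 · log₁₀(10)
= 60.90 · (1.0000) = 60.90 mV

61 mV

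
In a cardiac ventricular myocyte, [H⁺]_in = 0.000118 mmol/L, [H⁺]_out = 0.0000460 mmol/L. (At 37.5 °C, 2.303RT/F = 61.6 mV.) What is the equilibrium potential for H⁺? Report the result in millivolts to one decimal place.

E = (61.6/z) · log₁₀([H⁺]_out/[H⁺]_in) with z = +1.
= (61.6/1) · log₁₀(0.0000460/0.000118) = 61.60 · log₁₀(0.3898)
= 61.60 · (-0.4091) = -25.20 mV

-25.2 mV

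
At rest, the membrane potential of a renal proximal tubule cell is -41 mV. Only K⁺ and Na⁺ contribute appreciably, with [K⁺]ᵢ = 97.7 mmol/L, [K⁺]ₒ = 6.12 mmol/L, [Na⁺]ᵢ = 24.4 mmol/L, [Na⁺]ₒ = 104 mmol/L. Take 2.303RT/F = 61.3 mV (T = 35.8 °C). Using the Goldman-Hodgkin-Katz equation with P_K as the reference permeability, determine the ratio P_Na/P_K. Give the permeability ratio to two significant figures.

Let α = P_Na/P_K. GHK: Vm = 61.3·log₁₀[(Kₒ + α·Naₒ)/(Kᵢ + α·Naᵢ)].
10^(Vm/61.3) = 10^(-41.0/61.3) = 0.21437
So 0.21437·(Kᵢ + α·Naᵢ) = Kₒ + α·Naₒ → α = (0.21437·97.7 − 6.12) / (104.0 − 0.21437·24.4)
α = (20.94 − 6.12) / (104.0 − 5.231) = 14.82/98.77 = 0.1501

0.15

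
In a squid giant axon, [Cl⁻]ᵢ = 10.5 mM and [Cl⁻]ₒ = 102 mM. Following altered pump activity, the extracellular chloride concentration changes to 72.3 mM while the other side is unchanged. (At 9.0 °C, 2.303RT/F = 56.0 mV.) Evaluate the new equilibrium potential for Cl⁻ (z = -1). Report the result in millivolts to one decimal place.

-46.9 mV

After the shift: [Cl⁻]_out = 72.3, [Cl⁻]_in = 10.5 mM.
E_new = (56.0/-1)·log₁₀(72.3/10.5) = -56.00 · (0.8379) = -46.93 mV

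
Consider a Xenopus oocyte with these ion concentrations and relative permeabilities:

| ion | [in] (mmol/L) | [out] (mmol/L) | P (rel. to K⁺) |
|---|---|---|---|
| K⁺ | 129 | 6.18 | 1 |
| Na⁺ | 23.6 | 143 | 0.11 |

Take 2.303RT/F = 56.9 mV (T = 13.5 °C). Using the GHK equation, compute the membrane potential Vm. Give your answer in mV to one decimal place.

-44.3 mV

Vm = 56.9 · log₁₀[(Σ P·[cation]ₒ + Σ P·[anion]ᵢ) / (Σ P·[cation]ᵢ + Σ P·[anion]ₒ)]
Numerator = 1×6.18 + 0.11×143 = 21.91
Denominator = 1×129 + 0.11×23.6 = 131.6
Vm = 56.9 · log₁₀(0.16649) = 56.9 × (-0.7786) = -44.30 mV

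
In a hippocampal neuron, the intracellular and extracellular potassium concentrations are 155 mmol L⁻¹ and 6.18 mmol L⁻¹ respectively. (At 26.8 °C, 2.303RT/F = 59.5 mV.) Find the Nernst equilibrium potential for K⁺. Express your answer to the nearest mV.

-83 mV

E = (59.5/z) · log₁₀([K⁺]_out/[K⁺]_in) with z = +1.
= (59.5/1) · log₁₀(6.18/155) = 59.50 · log₁₀(0.03987)
= 59.50 · (-1.3993) = -83.26 mV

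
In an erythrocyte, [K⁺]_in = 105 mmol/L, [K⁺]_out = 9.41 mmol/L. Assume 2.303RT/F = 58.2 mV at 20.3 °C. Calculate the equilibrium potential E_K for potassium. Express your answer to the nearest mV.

-61 mV

E = (58.2/z) · log₁₀([K⁺]_out/[K⁺]_in) with z = +1.
= (58.2/1) · log₁₀(9.41/105) = 58.20 · log₁₀(0.08962)
= 58.20 · (-1.0476) = -60.97 mV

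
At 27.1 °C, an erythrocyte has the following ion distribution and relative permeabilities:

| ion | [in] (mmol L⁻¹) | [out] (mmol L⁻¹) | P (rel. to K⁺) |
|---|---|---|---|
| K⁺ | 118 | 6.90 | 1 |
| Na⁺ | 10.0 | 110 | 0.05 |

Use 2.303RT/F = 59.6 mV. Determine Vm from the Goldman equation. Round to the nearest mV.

-58 mV

Vm = 59.6 · log₁₀[(Σ P·[cation]ₒ + Σ P·[anion]ᵢ) / (Σ P·[cation]ᵢ + Σ P·[anion]ₒ)]
Numerator = 1×6.90 + 0.05×110 = 12.4
Denominator = 1×118 + 0.05×10.0 = 118.5
Vm = 59.6 · log₁₀(0.10464) = 59.6 × (-0.9803) = -58.43 mV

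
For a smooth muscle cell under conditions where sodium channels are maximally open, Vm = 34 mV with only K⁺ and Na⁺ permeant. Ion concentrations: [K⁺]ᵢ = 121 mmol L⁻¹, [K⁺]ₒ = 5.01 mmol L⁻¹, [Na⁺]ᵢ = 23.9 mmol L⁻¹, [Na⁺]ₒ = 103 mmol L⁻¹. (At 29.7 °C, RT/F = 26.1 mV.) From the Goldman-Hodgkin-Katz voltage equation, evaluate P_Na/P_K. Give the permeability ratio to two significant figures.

29

Let α = P_Na/P_K. GHK: Vm = 26.1·ln[(Kₒ + α·Naₒ)/(Kᵢ + α·Naᵢ)].
e^(Vm/26.1) = e^(34.0/26.1) = 3.6792
So 3.6792·(Kᵢ + α·Naᵢ) = Kₒ + α·Naₒ → α = (3.6792·121.0 − 5.01) / (103.0 − 3.6792·23.9)
α = (445.2 − 5.01) / (103.0 − 87.93) = 440.2/15.07 = 29.21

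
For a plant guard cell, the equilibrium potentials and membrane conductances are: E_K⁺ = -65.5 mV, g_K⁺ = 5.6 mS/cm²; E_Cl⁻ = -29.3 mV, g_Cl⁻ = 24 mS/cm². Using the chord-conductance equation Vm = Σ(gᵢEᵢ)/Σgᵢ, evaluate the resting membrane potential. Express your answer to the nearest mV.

-36 mV

Σ gᵢEᵢ = 5.6·(-65.5) + 24·(-29.3) = -1070.00
Σ gᵢ = 5.6 + 24 = 29.6
Vm = -1070.00 / 29.6 = -36.15 mV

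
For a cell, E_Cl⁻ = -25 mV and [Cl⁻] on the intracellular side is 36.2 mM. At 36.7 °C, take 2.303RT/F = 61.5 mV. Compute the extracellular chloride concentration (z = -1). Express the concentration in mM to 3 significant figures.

Nernst: E = (61.5/-1) · log₁₀([out]/[in]), so log₁₀([out]/[in]) = -25.0 × -1 / 61.5 = 0.4065.
[out]/[in] = 10^(0.4065) = 2.55.
[out] = 2.55 × 36.2 = 92.3 mM.

92.3 mM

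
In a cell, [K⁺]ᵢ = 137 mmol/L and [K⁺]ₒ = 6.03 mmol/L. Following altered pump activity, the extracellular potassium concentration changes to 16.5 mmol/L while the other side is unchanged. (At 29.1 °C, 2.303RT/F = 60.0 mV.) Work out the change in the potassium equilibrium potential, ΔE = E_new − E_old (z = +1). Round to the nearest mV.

E_old = (60.0/1)·log₁₀(6.03/137) = -81.38 mV
E_new = (60.0/1)·log₁₀(16.5/137) = -55.15 mV
ΔE = -55.15 − (-81.38) = 26.23 mV

26 mV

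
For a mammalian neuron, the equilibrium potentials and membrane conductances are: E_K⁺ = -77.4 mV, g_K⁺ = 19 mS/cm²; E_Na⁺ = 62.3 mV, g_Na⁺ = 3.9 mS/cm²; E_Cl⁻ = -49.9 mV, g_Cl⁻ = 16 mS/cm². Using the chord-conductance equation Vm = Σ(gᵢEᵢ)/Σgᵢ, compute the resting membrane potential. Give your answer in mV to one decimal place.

Σ gᵢEᵢ = 19·(-77.4) + 3.9·(62.3) + 16·(-49.9) = -2026.03
Σ gᵢ = 19 + 3.9 + 16 = 38.9
Vm = -2026.03 / 38.9 = -52.08 mV

-52.1 mV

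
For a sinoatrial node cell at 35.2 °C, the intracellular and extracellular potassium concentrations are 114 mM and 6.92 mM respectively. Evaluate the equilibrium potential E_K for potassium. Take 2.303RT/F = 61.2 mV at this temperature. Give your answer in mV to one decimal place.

-74.5 mV

E = (61.2/z) · log₁₀([K⁺]_out/[K⁺]_in) with z = +1.
= (61.2/1) · log₁₀(6.92/114) = 61.20 · log₁₀(0.0607)
= 61.20 · (-1.2168) = -74.47 mV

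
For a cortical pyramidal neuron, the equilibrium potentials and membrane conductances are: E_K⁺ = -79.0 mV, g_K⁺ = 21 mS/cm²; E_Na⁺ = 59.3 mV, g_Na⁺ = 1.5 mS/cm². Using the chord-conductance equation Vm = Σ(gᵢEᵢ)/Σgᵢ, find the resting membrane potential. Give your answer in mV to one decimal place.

Σ gᵢEᵢ = 21·(-79.0) + 1.5·(59.3) = -1570.05
Σ gᵢ = 21 + 1.5 = 22.5
Vm = -1570.05 / 22.5 = -69.78 mV

-69.8 mV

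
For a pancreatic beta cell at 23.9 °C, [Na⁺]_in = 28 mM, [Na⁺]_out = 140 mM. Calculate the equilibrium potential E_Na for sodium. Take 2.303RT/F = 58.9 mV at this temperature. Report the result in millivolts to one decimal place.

41.2 mV

E = (58.9/z) · log₁₀([Na⁺]_out/[Na⁺]_in) with z = +1.
= (58.9/1) · log₁₀(140/28) = 58.90 · log₁₀(5)
= 58.90 · (0.6990) = 41.17 mV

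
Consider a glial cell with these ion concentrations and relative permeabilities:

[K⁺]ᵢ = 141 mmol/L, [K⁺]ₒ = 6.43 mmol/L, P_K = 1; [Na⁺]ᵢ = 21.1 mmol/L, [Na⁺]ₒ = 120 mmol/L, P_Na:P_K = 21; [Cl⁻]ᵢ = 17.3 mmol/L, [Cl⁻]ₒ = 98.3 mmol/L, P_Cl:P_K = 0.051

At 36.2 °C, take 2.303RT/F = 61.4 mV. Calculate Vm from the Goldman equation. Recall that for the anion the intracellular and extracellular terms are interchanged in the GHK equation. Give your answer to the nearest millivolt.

Vm = 61.4 · log₁₀[(Σ P·[cation]ₒ + Σ P·[anion]ᵢ) / (Σ P·[cation]ᵢ + Σ P·[anion]ₒ)]
Numerator = 1×6.43 + 21×120 + 0.051×17.3 = 2527
Denominator = 1×141 + 21×21.1 + 0.051×98.3 = 589.1
Vm = 61.4 · log₁₀(4.29) = 61.4 × (0.6325) = 38.83 mV

39 mV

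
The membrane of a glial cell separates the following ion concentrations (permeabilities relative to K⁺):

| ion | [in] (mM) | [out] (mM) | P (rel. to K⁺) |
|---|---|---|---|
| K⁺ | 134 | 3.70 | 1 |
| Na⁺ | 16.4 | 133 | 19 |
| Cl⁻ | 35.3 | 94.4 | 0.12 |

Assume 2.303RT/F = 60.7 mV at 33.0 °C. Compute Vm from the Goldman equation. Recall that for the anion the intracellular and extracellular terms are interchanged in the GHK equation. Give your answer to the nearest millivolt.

Vm = 60.7 · log₁₀[(Σ P·[cation]ₒ + Σ P·[anion]ᵢ) / (Σ P·[cation]ᵢ + Σ P·[anion]ₒ)]
Numerator = 1×3.70 + 19×133 + 0.12×35.3 = 2535
Denominator = 1×134 + 19×16.4 + 0.12×94.4 = 456.9
Vm = 60.7 · log₁₀(5.5478) = 60.7 × (0.7441) = 45.17 mV

45 mV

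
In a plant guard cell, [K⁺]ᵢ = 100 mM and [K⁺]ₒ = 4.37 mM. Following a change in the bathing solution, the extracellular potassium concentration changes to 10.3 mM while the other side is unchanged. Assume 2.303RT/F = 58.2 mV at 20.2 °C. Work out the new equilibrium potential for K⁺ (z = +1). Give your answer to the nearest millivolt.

After the shift: [K⁺]_out = 10.3, [K⁺]_in = 100 mM.
E_new = (58.2/1)·log₁₀(10.3/100) = 58.20 · (-0.9872) = -57.45 mV

-57 mV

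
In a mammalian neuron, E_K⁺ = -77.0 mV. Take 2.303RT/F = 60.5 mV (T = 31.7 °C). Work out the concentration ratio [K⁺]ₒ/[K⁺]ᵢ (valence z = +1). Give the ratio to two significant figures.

0.053

log₁₀([out]/[in]) = E·z/(60.5) = -77.0 × 1 / 60.5 = -1.2727
[out]/[in] = 10^(-1.2727) = 0.05337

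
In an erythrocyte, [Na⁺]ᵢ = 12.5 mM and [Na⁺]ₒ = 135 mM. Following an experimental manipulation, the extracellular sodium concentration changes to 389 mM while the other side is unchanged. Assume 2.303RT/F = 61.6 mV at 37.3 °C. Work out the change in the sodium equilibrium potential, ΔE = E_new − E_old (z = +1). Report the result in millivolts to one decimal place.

E_old = (61.6/1)·log₁₀(135/12.5) = 63.66 mV
E_new = (61.6/1)·log₁₀(389/12.5) = 91.97 mV
ΔE = 91.97 − (63.66) = 28.31 mV

28.3 mV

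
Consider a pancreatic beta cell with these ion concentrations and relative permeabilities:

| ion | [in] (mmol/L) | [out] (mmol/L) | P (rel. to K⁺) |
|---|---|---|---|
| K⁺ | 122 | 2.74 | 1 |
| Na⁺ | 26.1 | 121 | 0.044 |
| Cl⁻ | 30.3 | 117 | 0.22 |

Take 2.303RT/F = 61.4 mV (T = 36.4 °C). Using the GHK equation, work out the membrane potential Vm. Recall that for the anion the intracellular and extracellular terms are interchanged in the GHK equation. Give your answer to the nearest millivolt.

-62 mV

Vm = 61.4 · log₁₀[(Σ P·[cation]ₒ + Σ P·[anion]ᵢ) / (Σ P·[cation]ᵢ + Σ P·[anion]ₒ)]
Numerator = 1×2.74 + 0.044×121 + 0.22×30.3 = 14.73
Denominator = 1×122 + 0.044×26.1 + 0.22×117 = 148.9
Vm = 61.4 · log₁₀(0.098933) = 61.4 × (-1.0047) = -61.69 mV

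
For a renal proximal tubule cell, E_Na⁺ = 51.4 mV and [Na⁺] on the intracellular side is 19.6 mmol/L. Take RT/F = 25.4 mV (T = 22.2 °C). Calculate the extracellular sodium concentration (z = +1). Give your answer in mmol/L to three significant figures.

148 mmol/L

Nernst: E = (25.4/1) · ln([out]/[in]), so ln([out]/[in]) = 51.4 × 1 / 25.4 = 2.0236.
[out]/[in] = e^(2.0236) = 7.566.
[out] = 7.566 × 19.6 = 148.3 mmol/L.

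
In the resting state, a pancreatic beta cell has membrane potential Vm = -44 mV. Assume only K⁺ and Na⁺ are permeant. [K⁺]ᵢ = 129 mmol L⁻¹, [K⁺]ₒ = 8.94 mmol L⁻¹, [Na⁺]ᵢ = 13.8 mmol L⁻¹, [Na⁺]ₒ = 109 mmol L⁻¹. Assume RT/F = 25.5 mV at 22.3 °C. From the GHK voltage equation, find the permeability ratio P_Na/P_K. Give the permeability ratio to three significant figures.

0.132

Let α = P_Na/P_K. GHK: Vm = 25.5·ln[(Kₒ + α·Naₒ)/(Kᵢ + α·Naᵢ)].
e^(Vm/25.5) = e^(-44.0/25.5) = 0.17809
So 0.17809·(Kᵢ + α·Naᵢ) = Kₒ + α·Naₒ → α = (0.17809·129.0 − 8.94) / (109.0 − 0.17809·13.8)
α = (22.97 − 8.94) / (109.0 − 2.458) = 14.03/106.5 = 0.1317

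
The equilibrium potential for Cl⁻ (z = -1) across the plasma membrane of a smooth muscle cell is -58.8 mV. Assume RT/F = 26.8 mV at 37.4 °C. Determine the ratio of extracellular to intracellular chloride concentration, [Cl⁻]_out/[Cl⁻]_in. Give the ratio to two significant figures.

9.0

ln([out]/[in]) = E·z/(26.8) = -58.8 × -1 / 26.8 = 2.1940
[out]/[in] = e^(2.1940) = 8.971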